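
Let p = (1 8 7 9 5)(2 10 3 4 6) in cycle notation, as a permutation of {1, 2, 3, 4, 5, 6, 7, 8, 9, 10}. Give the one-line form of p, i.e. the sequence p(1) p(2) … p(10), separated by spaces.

8 10 4 6 1 2 9 7 5 3

Reading each image from the cycles: 1↦8, 2↦10, 3↦4, 4↦6, 5↦1, 6↦2, 7↦9, 8↦7, 9↦5, 10↦3.
Listing these in domain order gives 8 10 4 6 1 2 9 7 5 3.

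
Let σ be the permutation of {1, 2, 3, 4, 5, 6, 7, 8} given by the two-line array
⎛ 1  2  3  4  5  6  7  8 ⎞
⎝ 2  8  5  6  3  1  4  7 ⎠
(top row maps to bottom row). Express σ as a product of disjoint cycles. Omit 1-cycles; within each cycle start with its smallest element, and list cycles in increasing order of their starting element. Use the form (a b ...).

(1 2 8 7 4 6)(3 5)

Iterating σ from 1 gives 1 → 2 → 8 → 7 → 4 → 6 → 1; that is the 6-cycle (1 2 8 7 4 6).
Repeating from the next unused element and collecting all non-trivial cycles gives (1 2 8 7 4 6)(3 5).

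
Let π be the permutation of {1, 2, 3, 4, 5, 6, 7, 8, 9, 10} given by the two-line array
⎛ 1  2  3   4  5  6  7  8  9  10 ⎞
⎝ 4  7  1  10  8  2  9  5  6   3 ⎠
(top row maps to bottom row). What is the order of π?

Decomposing into disjoint cycles gives cycle lengths 4, 4, 2.
Since disjoint cycles commute, ord(π) = lcm(4, 4, 2) = 4.

4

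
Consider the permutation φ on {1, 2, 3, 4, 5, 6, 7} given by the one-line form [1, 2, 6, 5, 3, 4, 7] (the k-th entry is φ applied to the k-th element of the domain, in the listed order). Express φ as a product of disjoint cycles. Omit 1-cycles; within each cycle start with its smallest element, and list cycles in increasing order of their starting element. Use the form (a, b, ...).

From 3: 3 → 6 → 4 → 5 → 3, closing the cycle (3, 6, 4, 5).
Repeating from the next unused element and collecting all non-trivial cycles gives (3, 6, 4, 5).

(3, 6, 4, 5)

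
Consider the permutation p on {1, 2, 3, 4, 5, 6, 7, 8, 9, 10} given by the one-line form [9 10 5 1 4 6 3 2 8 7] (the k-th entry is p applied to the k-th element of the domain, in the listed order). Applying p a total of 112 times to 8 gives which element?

3

Tracing 8 → 2 → … returns to 8 after 9 steps, so 8 lies in a 9-cycle (1 9 8 2 10 7 3 5 4).
Powers repeat with period 9 on this cycle, and 112 mod 9 = 4, so p^112(8) = p^4(8).
Advancing 4 steps from 8: 8 → 2 → 10 → 7 → 3.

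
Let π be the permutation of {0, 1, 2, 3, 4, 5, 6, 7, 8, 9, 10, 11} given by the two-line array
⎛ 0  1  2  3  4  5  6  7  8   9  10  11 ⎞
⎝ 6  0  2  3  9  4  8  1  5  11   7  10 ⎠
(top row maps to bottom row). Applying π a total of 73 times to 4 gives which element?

10

Tracing 4 → 9 → … returns to 4 after 10 steps, so 4 lies in a 10-cycle (0 6 8 5 4 9 11 10 7 1).
On a 10-cycle, π^10 is the identity, so π^73 = π^3 there (73 ≡ 3 mod 10).
Advancing 3 steps from 4: 4 → 9 → 11 → 10.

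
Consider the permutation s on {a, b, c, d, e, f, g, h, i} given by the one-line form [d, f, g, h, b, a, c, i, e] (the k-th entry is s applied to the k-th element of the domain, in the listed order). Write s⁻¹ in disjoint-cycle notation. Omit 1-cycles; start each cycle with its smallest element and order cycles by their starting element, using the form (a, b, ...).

First write s in disjoint cycles: (a, d, h, i, e, b, f)(c, g).
Reversing each cycle (and rotating so the smallest element leads) gives s⁻¹ = (a, f, b, e, i, h, d)(c, g).

(a, f, b, e, i, h, d)(c, g)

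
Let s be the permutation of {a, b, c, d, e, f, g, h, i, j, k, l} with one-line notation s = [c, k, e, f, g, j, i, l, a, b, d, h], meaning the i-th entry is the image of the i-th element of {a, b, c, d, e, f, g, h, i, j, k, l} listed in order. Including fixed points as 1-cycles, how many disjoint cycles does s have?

3

The cycle decomposition is (a, c, e, g, i)(b, k, d, f, j)(h, l), which has 3 cycles (counting 1-cycles).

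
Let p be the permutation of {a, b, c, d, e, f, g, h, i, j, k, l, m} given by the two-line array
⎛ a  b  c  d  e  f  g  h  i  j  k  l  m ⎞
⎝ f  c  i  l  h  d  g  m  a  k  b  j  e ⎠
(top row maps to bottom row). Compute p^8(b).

Tracing b → c → … returns to b after 9 steps, so b lies in a 9-cycle (a f d l j k b c i).
Stepping 8 places around the cycle: b → c → i → a → f → d → l → j → k.

k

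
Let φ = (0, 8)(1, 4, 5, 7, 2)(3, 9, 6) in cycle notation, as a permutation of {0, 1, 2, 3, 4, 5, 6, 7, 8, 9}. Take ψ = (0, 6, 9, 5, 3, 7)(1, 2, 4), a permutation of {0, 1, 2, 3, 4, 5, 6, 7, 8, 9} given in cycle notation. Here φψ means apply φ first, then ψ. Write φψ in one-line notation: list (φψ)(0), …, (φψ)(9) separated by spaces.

(φψ)(x) = ψ(φ(x)). Computing each image: ψ(φ(0)) = ψ(8) = 8, ψ(φ(1)) = ψ(4) = 1, ψ(φ(2)) = ψ(1) = 2, ψ(φ(3)) = ψ(9) = 5, ψ(φ(4)) = ψ(5) = 3, ψ(φ(5)) = ψ(7) = 0, ψ(φ(6)) = ψ(3) = 7, ψ(φ(7)) = ψ(2) = 4, ψ(φ(8)) = ψ(0) = 6, ψ(φ(9)) = ψ(6) = 9.
Hence φψ = [8 1 2 5 3 0 7 4 6 9].

8 1 2 5 3 0 7 4 6 9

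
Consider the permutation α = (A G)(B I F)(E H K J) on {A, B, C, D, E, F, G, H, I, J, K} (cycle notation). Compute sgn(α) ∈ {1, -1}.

1

The cycle lengths are 4, 3, 2, 1, 1.
A cycle is odd iff its length is even; α has 2 even-length cycles, so sgn(α) = (−1)^2 and α is even.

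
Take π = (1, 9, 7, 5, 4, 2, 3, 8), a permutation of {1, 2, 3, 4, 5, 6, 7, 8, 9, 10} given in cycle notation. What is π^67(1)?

5

1 lies in the 8-cycle (1, 9, 7, 5, 4, 2, 3, 8).
Powers repeat with period 8 on this cycle, and 67 mod 8 = 3, so π^67(1) = π^3(1).
Advancing 3 steps from 1: 1 → 9 → 7 → 5.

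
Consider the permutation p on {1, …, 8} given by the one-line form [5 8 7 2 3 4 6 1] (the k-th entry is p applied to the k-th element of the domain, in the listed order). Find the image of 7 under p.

7 is element number 7 of the domain, and entry number 7 of the one-line form is 6, so p(7) = 6.

6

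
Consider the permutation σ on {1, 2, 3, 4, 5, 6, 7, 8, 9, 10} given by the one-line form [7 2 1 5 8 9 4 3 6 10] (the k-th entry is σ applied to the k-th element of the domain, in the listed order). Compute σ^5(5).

Tracing 5 → 8 → … returns to 5 after 6 steps, so 5 lies in a 6-cycle (1, 7, 4, 5, 8, 3).
Advancing 5 steps from 5: 5 → 8 → 3 → 1 → 7 → 4.

4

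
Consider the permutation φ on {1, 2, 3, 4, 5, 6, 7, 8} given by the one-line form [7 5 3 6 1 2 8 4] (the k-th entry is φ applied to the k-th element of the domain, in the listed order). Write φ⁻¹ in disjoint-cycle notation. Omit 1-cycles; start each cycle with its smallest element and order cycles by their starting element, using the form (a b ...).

(1 5 2 6 4 8 7)

First write φ in disjoint cycles: (1 7 8 4 6 2 5).
Reversing each cycle (and rotating so the smallest element leads) gives φ⁻¹ = (1 5 2 6 4 8 7).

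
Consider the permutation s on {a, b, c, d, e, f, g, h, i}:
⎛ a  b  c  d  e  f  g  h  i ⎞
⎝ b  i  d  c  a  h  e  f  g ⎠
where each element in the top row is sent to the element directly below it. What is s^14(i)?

b

Tracing i → g → … returns to i after 5 steps, so i lies in a 5-cycle (a b i g e).
Since the cycle has length 5, s^14 acts on it the same as s^4 (14 mod 5 = 4).
Stepping 4 places around the cycle: i → g → e → a → b.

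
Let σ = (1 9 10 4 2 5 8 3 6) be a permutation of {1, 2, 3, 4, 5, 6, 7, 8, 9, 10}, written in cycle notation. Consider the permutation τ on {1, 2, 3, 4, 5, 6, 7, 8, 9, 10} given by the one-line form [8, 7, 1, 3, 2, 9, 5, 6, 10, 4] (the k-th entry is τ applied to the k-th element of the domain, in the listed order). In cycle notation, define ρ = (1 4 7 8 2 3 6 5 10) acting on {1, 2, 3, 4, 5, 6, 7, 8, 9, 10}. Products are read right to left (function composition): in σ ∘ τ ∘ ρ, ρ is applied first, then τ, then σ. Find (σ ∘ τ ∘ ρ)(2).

9

(σ ∘ τ ∘ ρ)(2) = σ(τ(ρ(2))). ρ(2) = 3, then τ(3) = 1, then σ(1) = 9, so the result is 9.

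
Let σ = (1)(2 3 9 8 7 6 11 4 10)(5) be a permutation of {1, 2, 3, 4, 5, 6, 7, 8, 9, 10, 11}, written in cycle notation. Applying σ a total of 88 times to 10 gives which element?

10 lies in the 9-cycle (2 3 9 8 7 6 11 4 10).
On a 9-cycle, σ^9 is the identity, so σ^88 = σ^7 there (88 ≡ 7 mod 9).
Stepping 7 places around the cycle: 10 → 2 → 3 → 9 → 8 → 7 → 6 → 11.

11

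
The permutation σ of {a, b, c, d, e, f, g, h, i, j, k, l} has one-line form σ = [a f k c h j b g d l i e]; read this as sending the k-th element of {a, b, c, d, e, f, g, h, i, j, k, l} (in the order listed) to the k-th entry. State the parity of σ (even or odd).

odd

In disjoint-cycle form the cycle lengths are 7, 4, 1.
A cycle of length ℓ contributes ℓ−1 transpositions, so σ is a product of 6 + 3 = 9 transpositions — odd.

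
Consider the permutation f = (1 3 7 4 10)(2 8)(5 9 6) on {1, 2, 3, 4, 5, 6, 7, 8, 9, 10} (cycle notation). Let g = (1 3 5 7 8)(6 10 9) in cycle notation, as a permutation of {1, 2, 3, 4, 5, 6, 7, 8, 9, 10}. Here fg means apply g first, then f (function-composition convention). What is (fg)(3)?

First apply g: g(3) = 5, then f(5) = 9. Thus (fg)(3) = 9.

9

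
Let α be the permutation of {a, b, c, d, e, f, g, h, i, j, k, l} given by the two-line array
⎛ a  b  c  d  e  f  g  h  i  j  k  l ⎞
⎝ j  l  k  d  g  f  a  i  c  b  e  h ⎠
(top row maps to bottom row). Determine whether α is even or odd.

odd

In disjoint-cycle form the cycle lengths are 10, 1, 1.
A cycle of length ℓ contributes ℓ−1 transpositions, so α is a product of 9 transpositions — odd.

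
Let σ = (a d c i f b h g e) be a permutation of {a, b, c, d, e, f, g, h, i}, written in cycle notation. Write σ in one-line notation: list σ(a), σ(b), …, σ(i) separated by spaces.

Image by image: a↦d, b↦h, c↦i, d↦c, e↦a, f↦b, g↦e, h↦g, i↦f.
Listing these in domain order gives d h i c a b e g f.

d h i c a b e g f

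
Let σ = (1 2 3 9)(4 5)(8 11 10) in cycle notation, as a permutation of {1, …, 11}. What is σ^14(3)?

3 lies in the 4-cycle (1 2 3 9).
On a 4-cycle, σ^4 is the identity, so σ^14 = σ^2 there (14 ≡ 2 mod 4).
Stepping 2 places around the cycle: 3 → 9 → 1.

1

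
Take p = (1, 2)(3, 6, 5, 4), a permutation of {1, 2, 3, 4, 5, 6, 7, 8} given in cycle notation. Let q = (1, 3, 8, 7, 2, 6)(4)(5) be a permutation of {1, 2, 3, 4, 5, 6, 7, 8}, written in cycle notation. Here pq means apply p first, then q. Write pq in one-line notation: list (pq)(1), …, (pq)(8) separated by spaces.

(pq)(x) = q(p(x)). Computing each image: q(p(1)) = q(2) = 6, q(p(2)) = q(1) = 3, q(p(3)) = q(6) = 1, q(p(4)) = q(3) = 8, q(p(5)) = q(4) = 4, q(p(6)) = q(5) = 5, q(p(7)) = q(7) = 2, q(p(8)) = q(8) = 7.
Hence pq = [6 3 1 8 4 5 2 7].

6 3 1 8 4 5 2 7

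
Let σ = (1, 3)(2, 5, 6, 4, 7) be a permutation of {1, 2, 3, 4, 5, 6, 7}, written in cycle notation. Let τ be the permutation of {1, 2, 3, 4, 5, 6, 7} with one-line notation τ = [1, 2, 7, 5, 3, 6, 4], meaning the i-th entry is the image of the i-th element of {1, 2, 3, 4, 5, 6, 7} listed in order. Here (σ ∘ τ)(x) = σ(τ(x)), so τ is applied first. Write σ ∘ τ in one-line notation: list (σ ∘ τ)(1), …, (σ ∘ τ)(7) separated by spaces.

For each element, apply τ then σ: 1 → 1 → 3; 2 → 2 → 5; 3 → 7 → 2; 4 → 5 → 6; 5 → 3 → 1; 6 → 6 → 4; 7 → 4 → 7.
So σ ∘ τ in one-line form is 3 5 2 6 1 4 7.

3 5 2 6 1 4 7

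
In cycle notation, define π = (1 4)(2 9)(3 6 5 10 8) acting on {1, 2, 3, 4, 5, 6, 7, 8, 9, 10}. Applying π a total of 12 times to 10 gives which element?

3

10 lies in the 5-cycle (3 6 5 10 8).
On a 5-cycle, π^5 is the identity, so π^12 = π^2 there (12 ≡ 2 mod 5).
Stepping 2 places around the cycle: 10 → 8 → 3.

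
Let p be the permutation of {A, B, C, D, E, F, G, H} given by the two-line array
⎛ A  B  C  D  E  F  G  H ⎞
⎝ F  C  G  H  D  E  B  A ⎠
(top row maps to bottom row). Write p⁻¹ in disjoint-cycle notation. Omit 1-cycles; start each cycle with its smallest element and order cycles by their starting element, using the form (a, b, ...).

(A, H, D, E, F)(B, G, C)

First write p in disjoint cycles: (A, F, E, D, H)(B, C, G).
The inverse reverses every cycle; in canonical form, p⁻¹ = (A, H, D, E, F)(B, G, C).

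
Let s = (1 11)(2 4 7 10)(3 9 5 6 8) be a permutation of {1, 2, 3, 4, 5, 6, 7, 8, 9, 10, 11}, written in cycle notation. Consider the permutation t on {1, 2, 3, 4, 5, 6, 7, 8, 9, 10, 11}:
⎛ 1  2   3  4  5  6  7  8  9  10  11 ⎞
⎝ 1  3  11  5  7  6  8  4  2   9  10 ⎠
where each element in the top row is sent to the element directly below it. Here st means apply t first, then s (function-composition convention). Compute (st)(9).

4

(st)(9) = s(t(9)). t(9) = 2, then s(2) = 4. So (st)(9) = 4.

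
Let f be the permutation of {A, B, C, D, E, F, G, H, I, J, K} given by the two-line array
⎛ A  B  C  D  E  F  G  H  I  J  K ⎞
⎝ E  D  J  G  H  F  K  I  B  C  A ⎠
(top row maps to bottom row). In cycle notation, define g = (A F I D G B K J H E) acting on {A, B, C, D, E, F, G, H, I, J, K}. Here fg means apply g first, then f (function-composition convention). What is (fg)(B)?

A

(fg)(B) = f(g(B)). g(B) = K, then f(K) = A. So (fg)(B) = A.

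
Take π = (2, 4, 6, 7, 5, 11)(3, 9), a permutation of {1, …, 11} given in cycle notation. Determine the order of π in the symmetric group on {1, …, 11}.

6

The cycle type of π is (6, 2, 1, 1, 1).
The order of π is the least common multiple of its cycle lengths: lcm(6, 2) = 6.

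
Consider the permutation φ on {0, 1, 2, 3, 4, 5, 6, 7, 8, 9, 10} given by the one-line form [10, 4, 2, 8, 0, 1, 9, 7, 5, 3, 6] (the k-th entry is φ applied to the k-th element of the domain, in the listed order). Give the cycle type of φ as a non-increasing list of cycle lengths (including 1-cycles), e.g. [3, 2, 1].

The disjoint cycles are (0, 10, 6, 9, 3, 8, 5, 1, 4)(2)(7), with lengths 9, 1, 1 in non-increasing order.

[9, 1, 1]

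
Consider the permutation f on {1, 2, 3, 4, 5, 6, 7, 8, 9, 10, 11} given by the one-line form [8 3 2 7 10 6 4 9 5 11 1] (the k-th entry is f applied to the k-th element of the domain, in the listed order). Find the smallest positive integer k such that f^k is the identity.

6

Decomposing into disjoint cycles gives cycle lengths 6, 2, 2, 1.
The order is lcm(6, 2, 2) = 6.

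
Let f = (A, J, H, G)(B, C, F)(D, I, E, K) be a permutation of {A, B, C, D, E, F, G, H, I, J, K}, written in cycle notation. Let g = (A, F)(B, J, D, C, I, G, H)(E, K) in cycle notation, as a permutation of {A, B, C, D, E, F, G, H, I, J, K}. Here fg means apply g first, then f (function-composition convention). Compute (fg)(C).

g(C) = I, then f(I) = E; composing gives (fg)(C) = E.

E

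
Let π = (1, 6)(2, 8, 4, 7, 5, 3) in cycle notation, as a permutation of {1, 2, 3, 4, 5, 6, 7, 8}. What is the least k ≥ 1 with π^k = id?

6

The cycle type of π is (6, 2).
The order is lcm(6, 2) = 6.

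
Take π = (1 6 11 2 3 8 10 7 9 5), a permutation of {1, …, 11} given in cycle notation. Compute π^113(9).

6

9 lies in the 10-cycle (1 6 11 2 3 8 10 7 9 5).
Powers repeat with period 10 on this cycle, and 113 mod 10 = 3, so π^113(9) = π^3(9).
Advancing 3 steps from 9: 9 → 5 → 1 → 6.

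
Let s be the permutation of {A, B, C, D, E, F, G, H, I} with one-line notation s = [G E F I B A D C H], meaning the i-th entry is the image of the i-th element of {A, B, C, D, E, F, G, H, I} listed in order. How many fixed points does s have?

No element satisfies s(x) = x, so there are 0 fixed points.

0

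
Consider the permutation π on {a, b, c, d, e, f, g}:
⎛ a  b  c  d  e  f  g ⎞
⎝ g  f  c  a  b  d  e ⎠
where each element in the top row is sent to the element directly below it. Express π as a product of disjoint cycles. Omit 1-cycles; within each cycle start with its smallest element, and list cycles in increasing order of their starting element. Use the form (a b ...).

Start at a and follow images: a → g → e → b → f → d → a, giving the cycle (a g e b f d).
Continuing from each remaining unvisited element yields (a g e b f d).

(a g e b f d)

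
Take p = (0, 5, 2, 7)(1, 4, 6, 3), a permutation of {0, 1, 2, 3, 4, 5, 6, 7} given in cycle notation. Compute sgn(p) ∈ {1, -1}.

1

The cycle lengths are 4, 4.
A cycle is odd iff its length is even; p has 2 even-length cycles, so sgn(p) = (−1)^2 and p is even.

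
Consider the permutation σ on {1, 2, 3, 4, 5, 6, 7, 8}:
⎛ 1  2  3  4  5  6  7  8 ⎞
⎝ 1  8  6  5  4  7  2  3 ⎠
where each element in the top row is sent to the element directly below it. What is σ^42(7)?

Tracing 7 → 2 → … returns to 7 after 5 steps, so 7 lies in a 5-cycle (2 8 3 6 7).
Since the cycle has length 5, σ^42 acts on it the same as σ^2 (42 mod 5 = 2).
Stepping 2 places around the cycle: 7 → 2 → 8.

8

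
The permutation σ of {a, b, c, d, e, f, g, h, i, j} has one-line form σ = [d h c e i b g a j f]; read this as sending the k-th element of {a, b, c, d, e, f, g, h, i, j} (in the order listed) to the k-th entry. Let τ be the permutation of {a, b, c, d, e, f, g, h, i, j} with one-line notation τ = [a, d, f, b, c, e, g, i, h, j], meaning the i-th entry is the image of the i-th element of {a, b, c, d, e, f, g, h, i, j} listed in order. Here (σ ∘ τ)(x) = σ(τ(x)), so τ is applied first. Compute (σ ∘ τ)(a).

d

τ(a) = a, then σ(a) = d; composing gives (σ ∘ τ)(a) = d.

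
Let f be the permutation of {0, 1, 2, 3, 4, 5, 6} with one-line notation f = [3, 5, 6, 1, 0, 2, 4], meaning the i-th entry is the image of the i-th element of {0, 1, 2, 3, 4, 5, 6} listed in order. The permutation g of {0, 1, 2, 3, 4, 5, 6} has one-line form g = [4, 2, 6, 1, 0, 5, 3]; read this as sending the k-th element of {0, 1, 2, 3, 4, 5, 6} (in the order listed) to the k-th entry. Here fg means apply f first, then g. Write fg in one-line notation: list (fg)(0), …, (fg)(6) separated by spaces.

Chase each element through f then g: 0 → 3 → 1; 1 → 5 → 5; 2 → 6 → 3; 3 → 1 → 2; 4 → 0 → 4; 5 → 2 → 6; 6 → 4 → 0.
Collecting the images, fg = [1 5 3 2 4 6 0].

1 5 3 2 4 6 0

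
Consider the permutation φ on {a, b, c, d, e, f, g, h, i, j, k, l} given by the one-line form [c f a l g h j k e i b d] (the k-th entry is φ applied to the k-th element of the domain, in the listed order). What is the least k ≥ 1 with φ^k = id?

Decomposing into disjoint cycles gives cycle lengths 4, 4, 2, 2.
The order of φ is the least common multiple of its cycle lengths: lcm(4, 4, 2, 2) = 4.

4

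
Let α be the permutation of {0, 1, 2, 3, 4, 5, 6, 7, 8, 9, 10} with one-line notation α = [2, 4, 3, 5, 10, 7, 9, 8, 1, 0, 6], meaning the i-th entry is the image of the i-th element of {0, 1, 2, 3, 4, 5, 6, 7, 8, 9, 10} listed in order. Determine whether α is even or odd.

In disjoint-cycle form the cycle lengths are 11.
A cycle is odd iff its length is even; α has 0 even-length cycles, so sgn(α) = (−1)^0 and α is even.

even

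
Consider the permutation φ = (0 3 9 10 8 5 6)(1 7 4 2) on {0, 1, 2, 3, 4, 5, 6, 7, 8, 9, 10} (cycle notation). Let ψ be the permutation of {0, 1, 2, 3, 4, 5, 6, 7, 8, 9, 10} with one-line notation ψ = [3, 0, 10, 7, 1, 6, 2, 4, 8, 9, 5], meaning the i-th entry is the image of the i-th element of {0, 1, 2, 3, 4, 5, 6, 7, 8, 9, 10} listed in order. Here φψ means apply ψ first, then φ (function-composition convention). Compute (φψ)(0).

9

ψ(0) = 3, then φ(3) = 9; composing gives (φψ)(0) = 9.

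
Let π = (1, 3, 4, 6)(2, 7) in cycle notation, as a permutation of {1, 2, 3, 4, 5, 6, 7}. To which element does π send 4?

6

4 appears in (1, 3, 4, 6); the next entry (wrapping around) is 6.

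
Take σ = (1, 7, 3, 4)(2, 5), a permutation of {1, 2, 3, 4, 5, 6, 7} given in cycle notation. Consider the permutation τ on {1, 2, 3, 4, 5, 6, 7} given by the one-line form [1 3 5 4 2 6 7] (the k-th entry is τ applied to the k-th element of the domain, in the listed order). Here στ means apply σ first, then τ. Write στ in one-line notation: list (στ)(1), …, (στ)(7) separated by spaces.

7 2 4 1 3 6 5

Chase each element through σ then τ: 1 → 7 → 7; 2 → 5 → 2; 3 → 4 → 4; 4 → 1 → 1; 5 → 2 → 3; 6 → 6 → 6; 7 → 3 → 5.
So στ in one-line form is 7 2 4 1 3 6 5.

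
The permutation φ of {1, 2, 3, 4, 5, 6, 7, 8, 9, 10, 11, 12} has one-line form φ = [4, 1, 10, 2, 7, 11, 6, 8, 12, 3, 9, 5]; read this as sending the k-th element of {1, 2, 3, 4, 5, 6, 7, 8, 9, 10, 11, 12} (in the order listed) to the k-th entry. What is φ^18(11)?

Tracing 11 → 9 → … returns to 11 after 6 steps, so 11 lies in a 6-cycle (5 7 6 11 9 12).
On a 6-cycle, φ^6 is the identity, so φ^18 = φ^0 there (18 ≡ 0 mod 6).
So φ^18(11) = 11.

11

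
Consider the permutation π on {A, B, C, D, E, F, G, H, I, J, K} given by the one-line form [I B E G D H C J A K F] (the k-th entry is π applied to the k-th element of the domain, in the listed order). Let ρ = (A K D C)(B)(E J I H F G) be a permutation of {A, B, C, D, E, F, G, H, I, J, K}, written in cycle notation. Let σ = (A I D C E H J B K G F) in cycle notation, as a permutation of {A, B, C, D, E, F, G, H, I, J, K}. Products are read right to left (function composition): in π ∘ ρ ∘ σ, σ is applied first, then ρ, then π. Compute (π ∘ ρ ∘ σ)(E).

H

Chase E: σ(E) = H; ρ(H) = F; π(F) = H. Hence (π ∘ ρ ∘ σ)(E) = H.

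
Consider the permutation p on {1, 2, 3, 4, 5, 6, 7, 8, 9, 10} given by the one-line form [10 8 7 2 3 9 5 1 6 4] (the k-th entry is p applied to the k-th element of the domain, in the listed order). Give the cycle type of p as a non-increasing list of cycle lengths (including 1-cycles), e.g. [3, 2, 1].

The disjoint cycles are (1, 10, 4, 2, 8)(3, 7, 5)(6, 9), with lengths 5, 3, 2 in non-increasing order.

[5, 3, 2]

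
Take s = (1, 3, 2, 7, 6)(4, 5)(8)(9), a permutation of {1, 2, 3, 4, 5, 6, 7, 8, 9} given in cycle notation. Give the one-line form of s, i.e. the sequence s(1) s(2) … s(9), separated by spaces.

Reading each image from the cycles: 1→3, 2→7, 3→2, 4→5, 5→4, 6→1, 7→6, 8→8, 9→9.
So the one-line form is 3 7 2 5 4 1 6 8 9.

3 7 2 5 4 1 6 8 9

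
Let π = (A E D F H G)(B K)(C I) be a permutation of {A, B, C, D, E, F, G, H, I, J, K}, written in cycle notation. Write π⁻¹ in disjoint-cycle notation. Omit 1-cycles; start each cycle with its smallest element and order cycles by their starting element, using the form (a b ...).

Inverting a permutation written in cycle notation just reverses the order within every cycle.
After reversing and putting each cycle's least element first, π⁻¹ = (A G H F D E)(B K)(C I).

(A G H F D E)(B K)(C I)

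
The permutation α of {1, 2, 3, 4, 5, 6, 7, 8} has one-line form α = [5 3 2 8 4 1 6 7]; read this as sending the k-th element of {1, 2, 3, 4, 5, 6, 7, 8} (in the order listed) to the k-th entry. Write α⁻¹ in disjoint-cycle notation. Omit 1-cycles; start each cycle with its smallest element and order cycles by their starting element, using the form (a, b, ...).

First write α in disjoint cycles: (1, 5, 4, 8, 7, 6)(2, 3).
Reversing each cycle (and rotating so the smallest element leads) gives α⁻¹ = (1, 6, 7, 8, 4, 5)(2, 3).

(1, 6, 7, 8, 4, 5)(2, 3)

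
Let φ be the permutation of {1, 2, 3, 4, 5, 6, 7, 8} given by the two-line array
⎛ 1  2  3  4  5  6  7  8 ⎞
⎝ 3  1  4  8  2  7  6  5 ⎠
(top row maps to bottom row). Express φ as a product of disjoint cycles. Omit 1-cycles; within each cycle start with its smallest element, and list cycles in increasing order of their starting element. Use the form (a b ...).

Start at 1 and follow images: 1 → 3 → 4 → 8 → 5 → 2 → 1, giving the cycle (1 3 4 8 5 2).
Repeating from the next unused element and collecting all non-trivial cycles gives (1 3 4 8 5 2)(6 7).

(1 3 4 8 5 2)(6 7)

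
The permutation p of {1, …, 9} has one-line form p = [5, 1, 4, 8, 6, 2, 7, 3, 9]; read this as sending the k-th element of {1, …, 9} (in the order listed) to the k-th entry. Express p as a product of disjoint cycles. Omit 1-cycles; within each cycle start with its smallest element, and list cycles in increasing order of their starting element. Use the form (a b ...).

Start at 1 and follow images: 1 → 5 → 6 → 2 → 1, giving the cycle (1 5 6 2).
Repeating from the next unused element and collecting all non-trivial cycles gives (1 5 6 2)(3 4 8).

(1 5 6 2)(3 4 8)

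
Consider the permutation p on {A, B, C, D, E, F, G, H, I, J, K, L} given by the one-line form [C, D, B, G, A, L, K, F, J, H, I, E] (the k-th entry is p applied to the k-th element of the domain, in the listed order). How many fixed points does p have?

No element satisfies p(x) = x, so there are 0 fixed points.

0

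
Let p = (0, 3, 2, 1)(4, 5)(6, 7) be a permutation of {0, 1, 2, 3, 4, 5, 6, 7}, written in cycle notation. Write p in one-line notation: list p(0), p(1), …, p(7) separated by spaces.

3 0 1 2 5 4 7 6

Image by image: 0↦3, 1↦0, 2↦1, 3↦2, 4↦5, 5↦4, 6↦7, 7↦6.
Listing these in domain order gives 3 0 1 2 5 4 7 6.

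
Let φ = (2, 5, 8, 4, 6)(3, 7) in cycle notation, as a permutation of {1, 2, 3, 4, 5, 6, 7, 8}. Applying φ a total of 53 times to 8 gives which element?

8 lies in the 5-cycle (2, 5, 8, 4, 6).
Since the cycle has length 5, φ^53 acts on it the same as φ^3 (53 mod 5 = 3).
Advancing 3 steps from 8: 8 → 4 → 6 → 2.

2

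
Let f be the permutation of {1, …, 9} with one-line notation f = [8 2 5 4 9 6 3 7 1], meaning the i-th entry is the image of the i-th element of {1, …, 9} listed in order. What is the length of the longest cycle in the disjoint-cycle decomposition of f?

6

Decomposing into disjoint cycles gives (1, 8, 7, 3, 5, 9); the longest has length 6.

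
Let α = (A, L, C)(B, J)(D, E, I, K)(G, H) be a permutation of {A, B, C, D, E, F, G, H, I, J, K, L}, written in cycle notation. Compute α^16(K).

K lies in the 4-cycle (D, E, I, K).
On a 4-cycle, α^4 is the identity, so α^16 = α^0 there (16 ≡ 0 mod 4).
So α^16(K) = K.

K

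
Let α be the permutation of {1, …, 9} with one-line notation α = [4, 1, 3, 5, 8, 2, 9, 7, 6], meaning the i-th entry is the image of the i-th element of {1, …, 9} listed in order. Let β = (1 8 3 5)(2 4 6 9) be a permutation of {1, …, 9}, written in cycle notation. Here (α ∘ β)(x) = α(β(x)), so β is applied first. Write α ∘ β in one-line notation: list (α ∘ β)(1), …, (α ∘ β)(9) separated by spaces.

For each element, apply β then α: 1 → 8 → 7; 2 → 4 → 5; 3 → 5 → 8; 4 → 6 → 2; 5 → 1 → 4; 6 → 9 → 6; 7 → 7 → 9; 8 → 3 → 3; 9 → 2 → 1.
So α ∘ β in one-line form is 7 5 8 2 4 6 9 3 1.

7 5 8 2 4 6 9 3 1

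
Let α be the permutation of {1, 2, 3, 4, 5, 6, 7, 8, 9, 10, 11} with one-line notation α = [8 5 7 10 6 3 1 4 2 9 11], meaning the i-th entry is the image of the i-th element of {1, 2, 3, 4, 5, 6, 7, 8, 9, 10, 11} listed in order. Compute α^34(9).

3

Tracing 9 → 2 → … returns to 9 after 10 steps, so 9 lies in a 10-cycle (1, 8, 4, 10, 9, 2, 5, 6, 3, 7).
Powers repeat with period 10 on this cycle, and 34 mod 10 = 4, so α^34(9) = α^4(9).
Stepping 4 places around the cycle: 9 → 2 → 5 → 6 → 3.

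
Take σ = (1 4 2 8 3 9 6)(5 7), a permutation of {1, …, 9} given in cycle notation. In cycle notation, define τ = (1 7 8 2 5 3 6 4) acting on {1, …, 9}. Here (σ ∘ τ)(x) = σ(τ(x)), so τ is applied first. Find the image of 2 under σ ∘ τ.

(σ ∘ τ)(2) = σ(τ(2)). τ(2) = 5, then σ(5) = 7. So (σ ∘ τ)(2) = 7.

7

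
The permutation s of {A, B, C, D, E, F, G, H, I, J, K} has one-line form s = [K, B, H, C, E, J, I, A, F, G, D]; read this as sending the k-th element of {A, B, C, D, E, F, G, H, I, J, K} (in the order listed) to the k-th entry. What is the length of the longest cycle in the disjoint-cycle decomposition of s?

5

Decomposing into disjoint cycles gives (A, K, D, C, H)(F, J, G, I); the longest has length 5.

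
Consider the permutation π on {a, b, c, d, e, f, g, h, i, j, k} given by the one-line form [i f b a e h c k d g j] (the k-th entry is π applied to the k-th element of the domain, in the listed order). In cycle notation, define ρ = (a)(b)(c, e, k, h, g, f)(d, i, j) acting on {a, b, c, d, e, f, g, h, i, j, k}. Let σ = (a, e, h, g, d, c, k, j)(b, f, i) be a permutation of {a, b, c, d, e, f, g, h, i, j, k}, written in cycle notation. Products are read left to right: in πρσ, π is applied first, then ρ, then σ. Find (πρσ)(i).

Apply the permutations in order: π(i) = d, then ρ(d) = i, then σ(i) = b. So (πρσ)(i) = b.

b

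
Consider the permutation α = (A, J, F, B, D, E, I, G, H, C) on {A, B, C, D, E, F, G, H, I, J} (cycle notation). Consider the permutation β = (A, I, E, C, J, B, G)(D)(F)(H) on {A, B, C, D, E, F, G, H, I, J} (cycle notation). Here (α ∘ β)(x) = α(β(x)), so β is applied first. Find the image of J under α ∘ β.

(α ∘ β)(J) = α(β(J)). β(J) = B, then α(B) = D. So (α ∘ β)(J) = D.

D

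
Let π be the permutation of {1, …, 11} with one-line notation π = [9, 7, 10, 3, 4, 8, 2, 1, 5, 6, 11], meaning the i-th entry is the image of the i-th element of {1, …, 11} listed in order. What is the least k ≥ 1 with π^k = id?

The disjoint-cycle form of π has cycle lengths 8, 2, 1.
The order is lcm(8, 2) = 8.

8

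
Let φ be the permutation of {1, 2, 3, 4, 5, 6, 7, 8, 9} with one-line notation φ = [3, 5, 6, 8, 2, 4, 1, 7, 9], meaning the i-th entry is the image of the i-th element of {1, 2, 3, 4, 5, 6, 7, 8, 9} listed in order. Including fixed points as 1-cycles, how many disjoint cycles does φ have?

3

The cycle decomposition is (1, 3, 6, 4, 8, 7)(2, 5)(9), which has 3 cycles (counting 1-cycles).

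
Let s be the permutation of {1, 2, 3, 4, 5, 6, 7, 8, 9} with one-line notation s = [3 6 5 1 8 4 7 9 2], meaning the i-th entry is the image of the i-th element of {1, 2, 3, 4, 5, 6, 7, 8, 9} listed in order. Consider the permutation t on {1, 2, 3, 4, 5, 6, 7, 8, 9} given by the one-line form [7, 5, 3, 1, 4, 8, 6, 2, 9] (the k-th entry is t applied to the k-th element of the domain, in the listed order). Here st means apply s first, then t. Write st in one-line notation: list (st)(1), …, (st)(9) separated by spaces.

3 8 4 7 2 1 6 9 5

(st)(x) = t(s(x)). Computing each image: t(s(1)) = t(3) = 3, t(s(2)) = t(6) = 8, t(s(3)) = t(5) = 4, t(s(4)) = t(1) = 7, t(s(5)) = t(8) = 2, t(s(6)) = t(4) = 1, t(s(7)) = t(7) = 6, t(s(8)) = t(9) = 9, t(s(9)) = t(2) = 5.
Hence st = [3 8 4 7 2 1 6 9 5].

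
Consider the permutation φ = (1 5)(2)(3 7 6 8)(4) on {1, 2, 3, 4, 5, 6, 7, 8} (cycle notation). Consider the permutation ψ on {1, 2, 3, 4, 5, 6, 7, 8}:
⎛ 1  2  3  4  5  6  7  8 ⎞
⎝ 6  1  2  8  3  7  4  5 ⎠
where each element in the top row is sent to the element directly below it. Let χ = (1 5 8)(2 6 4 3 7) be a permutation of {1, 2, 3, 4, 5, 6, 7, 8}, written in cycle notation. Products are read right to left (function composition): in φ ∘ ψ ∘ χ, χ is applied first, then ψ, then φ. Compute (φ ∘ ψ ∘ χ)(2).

Apply the permutations in order: χ(2) = 6, then ψ(6) = 7, then φ(7) = 6. So (φ ∘ ψ ∘ χ)(2) = 6.

6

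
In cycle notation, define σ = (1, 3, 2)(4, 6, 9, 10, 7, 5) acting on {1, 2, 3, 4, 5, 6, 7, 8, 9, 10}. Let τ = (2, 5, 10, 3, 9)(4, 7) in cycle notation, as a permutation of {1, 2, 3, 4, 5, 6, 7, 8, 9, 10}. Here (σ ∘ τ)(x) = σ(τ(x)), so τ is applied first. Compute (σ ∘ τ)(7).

6

First apply τ: τ(7) = 4, then σ(4) = 6. Thus (σ ∘ τ)(7) = 6.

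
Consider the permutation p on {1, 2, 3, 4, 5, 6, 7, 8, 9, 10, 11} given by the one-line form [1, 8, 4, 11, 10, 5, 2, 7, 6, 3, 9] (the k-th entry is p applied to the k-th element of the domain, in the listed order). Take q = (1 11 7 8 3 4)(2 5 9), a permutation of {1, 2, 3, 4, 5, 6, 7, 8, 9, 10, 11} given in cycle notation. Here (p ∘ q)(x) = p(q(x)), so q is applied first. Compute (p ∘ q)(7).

7

q(7) = 8, then p(8) = 7; composing gives (p ∘ q)(7) = 7.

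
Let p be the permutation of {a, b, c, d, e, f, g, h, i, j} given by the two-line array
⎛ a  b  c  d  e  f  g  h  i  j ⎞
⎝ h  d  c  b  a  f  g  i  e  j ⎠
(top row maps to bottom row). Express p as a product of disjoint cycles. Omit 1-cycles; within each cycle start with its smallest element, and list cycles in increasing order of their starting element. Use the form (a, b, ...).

Iterating p from a gives a → h → i → e → a; that is the 4-cycle (a, h, i, e).
Repeating from the next unused element and collecting all non-trivial cycles gives (a, h, i, e)(b, d).

(a, h, i, e)(b, d)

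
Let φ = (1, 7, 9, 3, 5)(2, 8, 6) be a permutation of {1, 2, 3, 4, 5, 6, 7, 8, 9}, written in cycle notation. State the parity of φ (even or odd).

even

The cycle lengths are 5, 3, 1.
A cycle is odd iff its length is even; φ has 0 even-length cycles, so sgn(φ) = (−1)^0 and φ is even.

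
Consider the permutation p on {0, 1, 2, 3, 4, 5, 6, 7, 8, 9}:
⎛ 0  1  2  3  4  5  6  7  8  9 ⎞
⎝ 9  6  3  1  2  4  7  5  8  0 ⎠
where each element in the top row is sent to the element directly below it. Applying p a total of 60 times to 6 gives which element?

2

Tracing 6 → 7 → … returns to 6 after 7 steps, so 6 lies in a 7-cycle (1, 6, 7, 5, 4, 2, 3).
On a 7-cycle, p^7 is the identity, so p^60 = p^4 there (60 ≡ 4 mod 7).
Advancing 4 steps from 6: 6 → 7 → 5 → 4 → 2.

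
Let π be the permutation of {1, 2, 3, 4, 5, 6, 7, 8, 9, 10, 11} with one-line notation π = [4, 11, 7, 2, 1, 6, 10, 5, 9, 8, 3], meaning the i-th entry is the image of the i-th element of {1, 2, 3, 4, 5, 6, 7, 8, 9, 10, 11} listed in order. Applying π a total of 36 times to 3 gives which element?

3

Tracing 3 → 7 → … returns to 3 after 9 steps, so 3 lies in a 9-cycle (1 4 2 11 3 7 10 8 5).
On a 9-cycle, π^9 is the identity, so π^36 = π^0 there (36 ≡ 0 mod 9).
So π^36(3) = 3.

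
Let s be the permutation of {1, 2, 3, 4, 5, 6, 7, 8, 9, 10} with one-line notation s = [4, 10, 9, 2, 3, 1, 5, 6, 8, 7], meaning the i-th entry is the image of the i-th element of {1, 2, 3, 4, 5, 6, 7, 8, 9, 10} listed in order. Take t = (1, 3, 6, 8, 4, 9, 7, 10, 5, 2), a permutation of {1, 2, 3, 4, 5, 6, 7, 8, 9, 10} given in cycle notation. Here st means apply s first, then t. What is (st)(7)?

(st)(7) = t(s(7)). s(7) = 5, then t(5) = 2. So (st)(7) = 2.

2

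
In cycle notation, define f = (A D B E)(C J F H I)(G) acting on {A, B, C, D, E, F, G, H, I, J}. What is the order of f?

20

The disjoint cycles have lengths 5, 4, 1.
The order is lcm(5, 4) = 20.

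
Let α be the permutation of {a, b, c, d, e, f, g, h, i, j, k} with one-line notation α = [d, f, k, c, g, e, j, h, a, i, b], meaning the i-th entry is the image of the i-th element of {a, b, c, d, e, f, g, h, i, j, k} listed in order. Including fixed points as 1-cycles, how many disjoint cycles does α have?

2

The cycle decomposition is (a, d, c, k, b, f, e, g, j, i)(h), which has 2 cycles (counting 1-cycles).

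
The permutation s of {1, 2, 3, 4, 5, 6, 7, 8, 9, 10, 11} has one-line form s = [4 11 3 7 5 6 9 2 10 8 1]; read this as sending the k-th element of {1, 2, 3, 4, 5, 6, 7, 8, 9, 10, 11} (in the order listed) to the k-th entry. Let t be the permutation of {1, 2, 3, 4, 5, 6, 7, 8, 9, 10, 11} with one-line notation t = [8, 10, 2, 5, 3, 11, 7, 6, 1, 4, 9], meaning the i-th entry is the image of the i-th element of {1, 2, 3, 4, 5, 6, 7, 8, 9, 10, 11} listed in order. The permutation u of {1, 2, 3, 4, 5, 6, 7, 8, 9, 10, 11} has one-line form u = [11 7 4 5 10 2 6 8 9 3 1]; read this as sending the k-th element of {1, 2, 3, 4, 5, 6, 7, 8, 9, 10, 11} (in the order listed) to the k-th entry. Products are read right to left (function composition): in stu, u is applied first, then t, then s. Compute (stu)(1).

10

(stu)(1) = s(t(u(1))). u(1) = 11, then t(11) = 9, then s(9) = 10, so the result is 10.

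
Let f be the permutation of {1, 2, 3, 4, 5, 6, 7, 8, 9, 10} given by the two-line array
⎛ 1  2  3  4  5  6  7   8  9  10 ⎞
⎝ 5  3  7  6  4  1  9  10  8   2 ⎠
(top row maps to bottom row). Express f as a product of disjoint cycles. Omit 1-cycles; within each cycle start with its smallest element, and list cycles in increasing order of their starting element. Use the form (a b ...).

(1 5 4 6)(2 3 7 9 8 10)

From 1: 1 → 5 → 4 → 6 → 1, closing the cycle (1 5 4 6).
Repeating from the next unused element and collecting all non-trivial cycles gives (1 5 4 6)(2 3 7 9 8 10).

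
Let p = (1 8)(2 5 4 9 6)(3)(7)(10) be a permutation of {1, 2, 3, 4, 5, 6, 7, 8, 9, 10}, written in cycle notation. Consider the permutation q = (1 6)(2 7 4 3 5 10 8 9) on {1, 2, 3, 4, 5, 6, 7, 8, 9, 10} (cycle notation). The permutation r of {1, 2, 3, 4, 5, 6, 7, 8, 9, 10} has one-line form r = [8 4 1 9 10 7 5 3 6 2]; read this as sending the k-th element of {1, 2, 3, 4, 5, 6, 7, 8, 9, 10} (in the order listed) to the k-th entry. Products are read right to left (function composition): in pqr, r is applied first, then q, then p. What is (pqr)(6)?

9

Apply the permutations in order: r(6) = 7, then q(7) = 4, then p(4) = 9. So (pqr)(6) = 9.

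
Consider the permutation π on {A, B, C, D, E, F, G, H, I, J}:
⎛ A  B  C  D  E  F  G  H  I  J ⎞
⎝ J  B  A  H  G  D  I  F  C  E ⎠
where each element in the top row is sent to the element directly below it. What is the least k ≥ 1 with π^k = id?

Decomposing into disjoint cycles gives cycle lengths 6, 3, 1.
The order of π is the least common multiple of its cycle lengths: lcm(6, 3) = 6.

6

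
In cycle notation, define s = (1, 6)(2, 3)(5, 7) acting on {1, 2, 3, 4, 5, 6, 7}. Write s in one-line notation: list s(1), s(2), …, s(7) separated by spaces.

6 3 2 4 7 1 5

Each element maps to the next entry in its cycle (wrapping to the front): 1→6, 2→3, 3→2, 4→4, 5→7, 6→1, 7→5.
So the one-line form is 6 3 2 4 7 1 5.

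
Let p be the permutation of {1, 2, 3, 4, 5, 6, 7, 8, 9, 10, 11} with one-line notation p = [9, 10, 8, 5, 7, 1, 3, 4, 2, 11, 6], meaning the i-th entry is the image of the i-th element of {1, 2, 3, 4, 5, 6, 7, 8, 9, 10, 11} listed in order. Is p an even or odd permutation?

In disjoint-cycle form the cycle lengths are 6, 5.
A cycle is odd iff its length is even; p has 1 even-length cycle, so sgn(p) = (−1)^1 and p is odd.

odd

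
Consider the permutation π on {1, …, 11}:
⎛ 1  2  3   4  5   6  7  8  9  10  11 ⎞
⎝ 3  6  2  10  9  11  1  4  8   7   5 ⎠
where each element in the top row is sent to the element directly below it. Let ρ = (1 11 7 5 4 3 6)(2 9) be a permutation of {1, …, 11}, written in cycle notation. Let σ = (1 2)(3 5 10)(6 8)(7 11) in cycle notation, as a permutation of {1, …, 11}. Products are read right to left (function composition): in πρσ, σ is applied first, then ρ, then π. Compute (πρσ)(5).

7

Chase 5: σ(5) = 10; ρ(10) = 10; π(10) = 7. Hence (πρσ)(5) = 7.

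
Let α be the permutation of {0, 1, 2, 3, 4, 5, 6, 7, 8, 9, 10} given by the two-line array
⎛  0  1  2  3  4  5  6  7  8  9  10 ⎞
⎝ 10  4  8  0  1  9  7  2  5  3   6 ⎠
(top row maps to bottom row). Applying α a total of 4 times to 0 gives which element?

Tracing 0 → 10 → … returns to 0 after 9 steps, so 0 lies in a 9-cycle (0 10 6 7 2 8 5 9 3).
Advancing 4 steps from 0: 0 → 10 → 6 → 7 → 2.

2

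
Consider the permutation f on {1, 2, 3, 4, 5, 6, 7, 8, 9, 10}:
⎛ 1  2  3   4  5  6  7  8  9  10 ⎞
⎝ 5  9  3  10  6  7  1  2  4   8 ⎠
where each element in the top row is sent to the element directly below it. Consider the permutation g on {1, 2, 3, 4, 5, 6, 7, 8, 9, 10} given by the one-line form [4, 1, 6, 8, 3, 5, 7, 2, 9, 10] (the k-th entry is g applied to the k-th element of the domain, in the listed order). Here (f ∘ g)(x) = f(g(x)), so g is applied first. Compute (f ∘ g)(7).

1

First apply g: g(7) = 7, then f(7) = 1. Thus (f ∘ g)(7) = 1.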